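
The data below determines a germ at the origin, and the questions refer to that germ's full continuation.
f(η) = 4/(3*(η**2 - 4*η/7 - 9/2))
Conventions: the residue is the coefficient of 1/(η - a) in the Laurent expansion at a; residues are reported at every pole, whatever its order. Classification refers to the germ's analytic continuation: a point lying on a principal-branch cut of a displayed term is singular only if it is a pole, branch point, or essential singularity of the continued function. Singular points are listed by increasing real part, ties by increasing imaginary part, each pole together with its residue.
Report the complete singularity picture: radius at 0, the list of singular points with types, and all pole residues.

Denominator factor (η**2 - 4*η/7 - 9/2): discriminant 898/49, real irrational roots 2/7 + (1/14)*sqrt(898) and 2/7 - (1/14)*sqrt(898); poles of order 1, moduli 2/7 + (1/14)*sqrt(898) and -2/7 + (1/14)*sqrt(898).
The radius of convergence is the smallest modulus among the singular points: -2/7 + (1/14)*sqrt(898).
The factor η**2 - 4*η/7 - 9/2 splits as (η - a)(η - a') with a = 2/7 - (1/14)*sqrt(898), a' = 2/7 + (1/14)*sqrt(898). At the order-1 pole a set g(η) = (η - a)*f(η) = [4/3] / (η - a').
Simple pole: residue = g(a) at a = 2/7 - (1/14)*sqrt(898), which is -(14/1347)*sqrt(898).
The factor η**2 - 4*η/7 - 9/2 splits as (η - a)(η - a') with a = 2/7 + (1/14)*sqrt(898), a' = 2/7 - (1/14)*sqrt(898). At the order-1 pole a set g(η) = (η - a)*f(η) = [4/3] / (η - a').
Simple pole: residue = g(a) at a = 2/7 + (1/14)*sqrt(898), which is (14/1347)*sqrt(898).
List the singular points by increasing real part (a conjugate pair: the negative imaginary part first).

Radius of convergence at 0: -2/7 + (1/14)*sqrt(898).
At 2/7 - (1/14)*sqrt(898): a pole of order 1; residue -(14/1347)*sqrt(898).
At 2/7 + (1/14)*sqrt(898): a pole of order 1; residue (14/1347)*sqrt(898).


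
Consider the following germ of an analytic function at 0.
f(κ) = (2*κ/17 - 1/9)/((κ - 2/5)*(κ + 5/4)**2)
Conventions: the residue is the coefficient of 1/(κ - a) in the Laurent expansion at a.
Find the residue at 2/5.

The residue is -3920/166617.

At the order-1 pole 2/5 set g(κ) = (κ - (2/5))*f(κ) = (2*κ/17 - 1/9)/(κ + 5/4)**2.
Simple pole: residue = g(a) at a = 2/5, which is -3920/166617.


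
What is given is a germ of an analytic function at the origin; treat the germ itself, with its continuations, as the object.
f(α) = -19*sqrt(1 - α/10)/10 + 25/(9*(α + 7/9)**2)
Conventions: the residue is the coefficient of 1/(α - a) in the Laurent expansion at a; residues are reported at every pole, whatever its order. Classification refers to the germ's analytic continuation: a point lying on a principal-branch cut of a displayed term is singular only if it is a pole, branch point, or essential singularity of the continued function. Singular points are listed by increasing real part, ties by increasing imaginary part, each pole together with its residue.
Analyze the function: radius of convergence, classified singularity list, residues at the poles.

Denominator factor (α + 7/9)^2: pole of order 2 at -7/9, modulus 7/9.
Branch term (-19/10)*sqrt(1 - α/(10)): its argument vanishes at α = 10, a square-root branch point, modulus 10.
The radius of convergence is the smallest modulus among the singular points: 7/9.
The branch term is analytic at -7/9 and contributes nothing to the residue; only the rational part matters.
At the order-2 pole -7/9 set g(α) = (α - (-7/9))^2*(rational part) = 25/9.
Order-2 pole: residue = g'(a); g'(-7/9) = 0, so the residue is 0.
List the singular points by increasing real part (a conjugate pair: the negative imaginary part first).

Radius of convergence at 0: 7/9.
At -7/9: a pole of order 2; residue 0.
At 10: an algebraic (square-root) branch point.


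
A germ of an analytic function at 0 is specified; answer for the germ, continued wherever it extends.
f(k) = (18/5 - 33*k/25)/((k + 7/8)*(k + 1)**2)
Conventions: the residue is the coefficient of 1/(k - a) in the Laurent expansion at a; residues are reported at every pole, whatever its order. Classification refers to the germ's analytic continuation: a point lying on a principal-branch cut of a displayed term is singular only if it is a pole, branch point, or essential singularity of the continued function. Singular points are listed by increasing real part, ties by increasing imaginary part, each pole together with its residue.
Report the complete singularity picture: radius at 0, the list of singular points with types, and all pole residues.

Denominator factor (k + 1)^2: pole of order 2 at -1, modulus 1.
Denominator factor (k + 7/8): pole of order 1 at -7/8, modulus 7/8.
The radius of convergence is the smallest modulus among the singular points: 7/8.
At the order-2 pole -1 set g(k) = (k - (-1))^2*f(k) = (18/5 - 33*k/25)/(k + 7/8).
Order-2 pole: residue = g'(a); g'(-1) = -7608/25, so the residue is -7608/25.
At the order-1 pole -7/8 set g(k) = (k - (-7/8))*f(k) = (18/5 - 33*k/25)/(k + 1)**2.
Simple pole: residue = g(a) at a = -7/8, which is 7608/25.
List the singular points by increasing real part (a conjugate pair: the negative imaginary part first).

Radius of convergence at 0: 7/8.
At -1: a pole of order 2; residue -7608/25.
At -7/8: a pole of order 1; residue 7608/25.


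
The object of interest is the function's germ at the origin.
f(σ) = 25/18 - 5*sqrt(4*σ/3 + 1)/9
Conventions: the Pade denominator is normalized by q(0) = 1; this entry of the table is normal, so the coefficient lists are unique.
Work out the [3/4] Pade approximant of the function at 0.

Taylor coefficients needed (expand at 0): a_0 = 5/6, a_1 = -10/27, a_2 = 10/81, a_3 = -20/243, a_4 = 50/729, a_5 = -140/2187, a_6 = 140/2187, a_7 = -440/6561.
Write the denominator as Q(σ) = 1 + q1*σ + q2*σ^2 + q3*σ^3 + q4*σ^4. Requiring Q*f - P = O(σ^8) with deg P <= 3 kills the coefficients of σ^4..σ^7 in Q*f:
  σ^4: a_4 + q1*a_3 + q2*a_2 + q3*a_1 + q4*a_0 = 0, i.e. 50/729 + (-20/243)*q1 + (10/81)*q2 + (-10/27)*q3 + (5/6)*q4 = 0.
  σ^5: a_5 + q1*a_4 + q2*a_3 + q3*a_2 + q4*a_1 = 0, i.e. -140/2187 + (50/729)*q1 + (-20/243)*q2 + (10/81)*q3 + (-10/27)*q4 = 0.
  σ^6: a_6 + q1*a_5 + q2*a_4 + q3*a_3 + q4*a_2 = 0, i.e. 140/2187 + (-140/2187)*q1 + (50/729)*q2 + (-20/243)*q3 + (10/81)*q4 = 0.
  σ^7: a_7 + q1*a_6 + q2*a_5 + q3*a_4 + q4*a_3 = 0, i.e. -440/6561 + (140/2187)*q1 + (-140/2187)*q2 + (50/729)*q3 + (-20/243)*q4 = 0.
Solving this linear system: q1 = 50/27, q2 = 70/81, q3 = 4/81, q4 = -4/729.
The numerator is Q*f truncated at degree 3: P0 = a_0 = 5/6; P1 = a_1 + q1*a_0 = 95/81; P2 = a_2 + q1*a_1 + q2*a_0 = 115/729; P3 = a_3 + q1*a_2 + q2*a_1 + q3*a_0 = -290/2187.

The Pade approximant has numerator coefficients [5/6, 95/81, 115/729, -290/2187]; denominator coefficients [1, 50/27, 70/81, 4/81, -4/729].


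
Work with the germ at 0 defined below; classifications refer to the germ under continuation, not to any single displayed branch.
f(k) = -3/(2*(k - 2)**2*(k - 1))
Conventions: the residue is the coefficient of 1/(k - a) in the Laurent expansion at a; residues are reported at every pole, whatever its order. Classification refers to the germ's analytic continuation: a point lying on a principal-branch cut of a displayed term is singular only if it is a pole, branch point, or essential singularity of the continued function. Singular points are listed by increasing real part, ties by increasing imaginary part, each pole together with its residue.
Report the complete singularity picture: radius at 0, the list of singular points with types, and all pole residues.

Radius of convergence at 0: 1.
At 1: a pole of order 1; residue -3/2.
At 2: a pole of order 2; residue 3/2.

Denominator factor (k - 2)^2: pole of order 2 at 2, modulus 2.
Denominator factor (k - 1): pole of order 1 at 1, modulus 1.
The radius of convergence is the smallest modulus among the singular points: 1.
At the order-1 pole 1 set g(k) = (k - (1))*f(k) = -3/(2*(k - 2)**2).
Simple pole: residue = g(a) at a = 1, which is -3/2.
At the order-2 pole 2 set g(k) = (k - (2))^2*f(k) = -3/(2*(k - 1)).
Order-2 pole: residue = g'(a); g'(2) = 3/2, so the residue is 3/2.
List the singular points by increasing real part (a conjugate pair: the negative imaginary part first).


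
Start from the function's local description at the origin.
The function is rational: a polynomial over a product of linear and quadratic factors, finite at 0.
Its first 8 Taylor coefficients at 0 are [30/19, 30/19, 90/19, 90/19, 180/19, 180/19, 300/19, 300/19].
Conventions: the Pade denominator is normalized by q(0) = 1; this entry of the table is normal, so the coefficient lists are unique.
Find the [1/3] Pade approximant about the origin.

The Pade approximant has numerator coefficients [30/19, -15/19]; denominator coefficients [1, -3/2, -3/2, 3].

Taylor coefficients needed (read off): a_0 = 30/19, a_1 = 30/19, a_2 = 90/19, a_3 = 90/19, a_4 = 180/19.
Write the denominator as Q(ξ) = 1 + q1*ξ + q2*ξ^2 + q3*ξ^3. Requiring Q*f - P = O(ξ^5) with deg P <= 1 kills the coefficients of ξ^2..ξ^4 in Q*f:
  ξ^2: a_2 + q1*a_1 + q2*a_0 = 0, i.e. 90/19 + (30/19)*q1 + (30/19)*q2 = 0.
  ξ^3: a_3 + q1*a_2 + q2*a_1 + q3*a_0 = 0, i.e. 90/19 + (90/19)*q1 + (30/19)*q2 + (30/19)*q3 = 0.
  ξ^4: a_4 + q1*a_3 + q2*a_2 + q3*a_1 = 0, i.e. 180/19 + (90/19)*q1 + (90/19)*q2 + (30/19)*q3 = 0.
Solving this linear system: q1 = -3/2, q2 = -3/2, q3 = 3.
The numerator is Q*f truncated at degree 1: P0 = a_0 = 30/19; P1 = a_1 + q1*a_0 = -15/19.


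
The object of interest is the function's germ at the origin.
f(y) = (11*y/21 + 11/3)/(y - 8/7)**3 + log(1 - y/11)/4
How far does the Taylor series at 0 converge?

Denominator factor (y - 8/7)^3: pole of order 3 at 8/7, modulus 8/7.
Branch term (1/4)*log(1 - y/(11)): its argument vanishes at y = 11, a logarithmic branch point, modulus 11.
The radius of convergence is the smallest modulus among the singular points: 8/7.

The radius of convergence is 8/7.


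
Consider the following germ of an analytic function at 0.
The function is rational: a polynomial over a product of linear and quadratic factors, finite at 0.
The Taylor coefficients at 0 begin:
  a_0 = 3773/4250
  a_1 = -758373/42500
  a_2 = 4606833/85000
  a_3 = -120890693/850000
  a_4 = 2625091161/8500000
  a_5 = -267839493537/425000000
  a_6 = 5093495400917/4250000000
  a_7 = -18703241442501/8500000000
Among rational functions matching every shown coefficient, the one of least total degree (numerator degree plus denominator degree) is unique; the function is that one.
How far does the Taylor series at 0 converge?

No rational of total degree below 5 reproduces all 8 coefficients; solving the [1/4] Pade equations on them gives f(x) = (5*x - 5/17)/((x - 10/11)*(x + 5/7)**3), whose expansion matches every shown term.
Denominator factor (x - 10/11): pole of order 1 at 10/11, modulus 10/11.
Denominator factor (x + 5/7)^3: pole of order 3 at -5/7, modulus 5/7.
The radius of convergence is the smallest modulus among the singular points: 5/7.

The radius of convergence is 5/7.


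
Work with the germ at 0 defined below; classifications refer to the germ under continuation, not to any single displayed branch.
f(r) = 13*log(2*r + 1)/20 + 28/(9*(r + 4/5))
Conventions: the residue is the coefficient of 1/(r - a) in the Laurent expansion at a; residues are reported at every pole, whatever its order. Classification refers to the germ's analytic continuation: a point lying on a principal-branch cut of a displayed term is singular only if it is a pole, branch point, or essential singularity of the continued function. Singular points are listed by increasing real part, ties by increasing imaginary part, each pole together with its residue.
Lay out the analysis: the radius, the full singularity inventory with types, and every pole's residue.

Denominator factor (r + 4/5): pole of order 1 at -4/5, modulus 4/5.
Branch term (13/20)*log(1 - r/(-1/2)): its argument vanishes at r = -1/2, a logarithmic branch point, modulus 1/2.
The radius of convergence is the smallest modulus among the singular points: 1/2.
The branch term is analytic at -4/5 and contributes nothing to the residue; only the rational part matters.
At the order-1 pole -4/5 set g(r) = (r - (-4/5))*(rational part) = 28/9.
Simple pole: residue = g(a) at a = -4/5, which is 28/9.
List the singular points by increasing real part (a conjugate pair: the negative imaginary part first).

Radius of convergence at 0: 1/2.
At -4/5: a pole of order 1; residue 28/9.
At -1/2: a logarithmic branch point.


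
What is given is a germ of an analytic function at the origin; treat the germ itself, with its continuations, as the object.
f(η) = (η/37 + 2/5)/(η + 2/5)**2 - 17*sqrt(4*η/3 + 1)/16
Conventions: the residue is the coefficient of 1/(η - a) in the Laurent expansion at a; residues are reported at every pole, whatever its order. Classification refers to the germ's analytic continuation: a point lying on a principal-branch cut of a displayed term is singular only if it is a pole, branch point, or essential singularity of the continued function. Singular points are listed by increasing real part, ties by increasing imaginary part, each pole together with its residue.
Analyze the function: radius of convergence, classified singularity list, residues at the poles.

Denominator factor (η + 2/5)^2: pole of order 2 at -2/5, modulus 2/5.
Branch term (-17/16)*sqrt(1 - η/(-3/4)): its argument vanishes at η = -3/4, a square-root branch point, modulus 3/4.
The radius of convergence is the smallest modulus among the singular points: 2/5.
The branch term is analytic at -2/5 and contributes nothing to the residue; only the rational part matters.
At the order-2 pole -2/5 set g(η) = (η - (-2/5))^2*(rational part) = η/37 + 2/5.
Order-2 pole: residue = g'(a); g'(-2/5) = 1/37, so the residue is 1/37.
List the singular points by increasing real part (a conjugate pair: the negative imaginary part first).

Radius of convergence at 0: 2/5.
At -3/4: an algebraic (square-root) branch point.
At -2/5: a pole of order 2; residue 1/37.


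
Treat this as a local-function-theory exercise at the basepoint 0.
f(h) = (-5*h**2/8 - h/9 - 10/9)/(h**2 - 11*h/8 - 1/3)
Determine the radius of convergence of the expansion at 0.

The radius of convergence is -11/16 + (1/48)*sqrt(1857).

Denominator factor (h**2 - 11*h/8 - 1/3): discriminant 619/192, real irrational roots 11/16 + (1/48)*sqrt(1857) and 11/16 - (1/48)*sqrt(1857); poles of order 1, moduli 11/16 + (1/48)*sqrt(1857) and -11/16 + (1/48)*sqrt(1857).
The radius of convergence is the smallest modulus among the singular points: -11/16 + (1/48)*sqrt(1857).


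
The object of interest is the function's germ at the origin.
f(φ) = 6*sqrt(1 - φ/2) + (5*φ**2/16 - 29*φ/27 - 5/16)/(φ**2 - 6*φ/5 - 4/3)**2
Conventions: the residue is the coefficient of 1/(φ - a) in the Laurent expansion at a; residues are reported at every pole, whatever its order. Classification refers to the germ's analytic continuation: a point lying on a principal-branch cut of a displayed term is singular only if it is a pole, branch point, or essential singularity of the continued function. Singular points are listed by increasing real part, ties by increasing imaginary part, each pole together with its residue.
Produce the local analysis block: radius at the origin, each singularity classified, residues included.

Radius of convergence at 0: -3/5 + (1/15)*sqrt(381).
At 3/5 - (1/15)*sqrt(381): a pole of order 2; residue -(24725/3096768)*sqrt(381).
At 3/5 + (1/15)*sqrt(381): a pole of order 2; residue (24725/3096768)*sqrt(381).
At 2: an algebraic (square-root) branch point.

Denominator factor (φ**2 - 6*φ/5 - 4/3)^2: discriminant 508/75, real irrational roots 3/5 + (1/15)*sqrt(381) and 3/5 - (1/15)*sqrt(381); poles of order 2, moduli 3/5 + (1/15)*sqrt(381) and -3/5 + (1/15)*sqrt(381).
Branch term (6)*sqrt(1 - φ/(2)): its argument vanishes at φ = 2, a square-root branch point, modulus 2.
The radius of convergence is the smallest modulus among the singular points: -3/5 + (1/15)*sqrt(381).
The branch term is analytic at 3/5 - (1/15)*sqrt(381) and contributes nothing to the residue; only the rational part matters.
The factor φ**2 - 6*φ/5 - 4/3 splits as (φ - a)(φ - a') with a = 3/5 - (1/15)*sqrt(381), a' = 3/5 + (1/15)*sqrt(381). At the order-2 pole a set g(φ) = (φ - a)^2*(rational part) = [5*φ**2/16 - 29*φ/27 - 5/16] / (φ - a')^2.
Order-2 pole: residue = g'(a); g'(3/5 - (1/15)*sqrt(381)) = -(24725/3096768)*sqrt(381), so the residue is -(24725/3096768)*sqrt(381).
The branch term is analytic at 3/5 + (1/15)*sqrt(381) and contributes nothing to the residue; only the rational part matters.
The factor φ**2 - 6*φ/5 - 4/3 splits as (φ - a)(φ - a') with a = 3/5 + (1/15)*sqrt(381), a' = 3/5 - (1/15)*sqrt(381). At the order-2 pole a set g(φ) = (φ - a)^2*(rational part) = [5*φ**2/16 - 29*φ/27 - 5/16] / (φ - a')^2.
Order-2 pole: residue = g'(a); g'(3/5 + (1/15)*sqrt(381)) = (24725/3096768)*sqrt(381), so the residue is (24725/3096768)*sqrt(381).
List the singular points by increasing real part (a conjugate pair: the negative imaginary part first).


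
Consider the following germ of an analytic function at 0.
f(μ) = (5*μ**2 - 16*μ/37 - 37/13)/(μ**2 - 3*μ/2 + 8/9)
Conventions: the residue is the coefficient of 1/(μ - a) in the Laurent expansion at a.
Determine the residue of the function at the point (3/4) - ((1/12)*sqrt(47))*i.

The residue is (523/148) - ((68915/271284)*sqrt(47))*i.

The factor μ**2 - 3*μ/2 + 8/9 splits as (μ - a)(μ - a') with a = (3/4) - ((1/12)*sqrt(47))*i, a' = (3/4) + ((1/12)*sqrt(47))*i. At the order-1 pole a set g(μ) = (μ - a)*f(μ) = [5*μ**2 - 16*μ/37 - 37/13] / (μ - a').
Simple pole: residue = g(a) at a = (3/4) - ((1/12)*sqrt(47))*i, which is (523/148) - ((68915/271284)*sqrt(47))*i.


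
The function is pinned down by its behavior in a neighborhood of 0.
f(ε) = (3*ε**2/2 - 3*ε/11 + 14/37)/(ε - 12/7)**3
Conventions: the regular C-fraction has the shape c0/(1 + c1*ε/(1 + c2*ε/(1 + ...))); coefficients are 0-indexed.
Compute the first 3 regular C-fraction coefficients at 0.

The regular C-fraction coefficients are [-2401/31968, -317/308, -1048805/292908].

Taylor coefficients (expand at 0): a_0 = -2401/31968, a_1 = -108731/1406592, a_2 = -46991/131868.
c0 = a_0 = -2401/31968. Peel one level at a time: if S = 1 + c*ε/S' with S'(0) = 1, then c is the ε-coefficient of S and S' = c*ε/(S - 1).
S_1 = c0/f = 1 + (-317/308)*ε + (-1048805/284592)*ε^2 + ...; c1 = -317/308.
S_2 = c1*ε/(S_1 - 1) = 1 + (-1048805/292908)*ε + ...; c2 = -1048805/292908.


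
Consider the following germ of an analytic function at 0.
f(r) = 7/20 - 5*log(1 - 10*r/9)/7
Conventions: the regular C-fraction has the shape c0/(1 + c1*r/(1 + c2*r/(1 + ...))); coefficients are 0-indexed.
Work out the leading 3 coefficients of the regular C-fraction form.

The regular C-fraction coefficients are [7/20, -1000/441, 755/441].

Taylor coefficients (expand at 0): a_0 = 7/20, a_1 = 50/63, a_2 = 250/567.
c0 = a_0 = 7/20. Peel one level at a time: if S = 1 + c*r/S' with S'(0) = 1, then c is the r-coefficient of S and S' = c*r/(S - 1).
S_1 = c0/f = 1 + (-1000/441)*r + (755000/194481)*r^2 + ...; c1 = -1000/441.
S_2 = c1*r/(S_1 - 1) = 1 + (755/441)*r + ...; c2 = 755/441.


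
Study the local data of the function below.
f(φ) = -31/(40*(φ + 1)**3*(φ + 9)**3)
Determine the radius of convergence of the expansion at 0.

Denominator factor (φ + 9)^3: pole of order 3 at -9, modulus 9.
Denominator factor (φ + 1)^3: pole of order 3 at -1, modulus 1.
The radius of convergence is the smallest modulus among the singular points: 1.

The radius of convergence is 1.


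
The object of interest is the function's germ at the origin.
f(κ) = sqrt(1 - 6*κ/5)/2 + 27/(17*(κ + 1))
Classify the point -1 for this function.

The point is a pole of order 1.

The denominator factor κ + 1 vanishes at -1 and appears to the power 1; the numerator there equals 27/17, nonzero, and no other factor vanishes.
The branch terms are analytic at this point.
Hence a pole whose order is the multiplicity, 1.


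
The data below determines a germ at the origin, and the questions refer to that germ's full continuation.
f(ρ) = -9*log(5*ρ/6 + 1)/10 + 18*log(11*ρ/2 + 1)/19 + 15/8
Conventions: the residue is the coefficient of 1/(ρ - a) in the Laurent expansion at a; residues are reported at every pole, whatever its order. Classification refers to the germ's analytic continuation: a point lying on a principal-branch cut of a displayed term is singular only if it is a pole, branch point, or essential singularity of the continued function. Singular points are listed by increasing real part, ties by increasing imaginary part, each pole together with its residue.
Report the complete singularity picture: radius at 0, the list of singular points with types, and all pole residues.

Branch term (-9/10)*log(1 - ρ/(-6/5)): its argument vanishes at ρ = -6/5, a logarithmic branch point, modulus 6/5.
Branch term (18/19)*log(1 - ρ/(-2/11)): its argument vanishes at ρ = -2/11, a logarithmic branch point, modulus 2/11.
The radius of convergence is the smallest modulus among the singular points: 2/11.
List the singular points by increasing real part (a conjugate pair: the negative imaginary part first).

Radius of convergence at 0: 2/11.
At -6/5: a logarithmic branch point.
At -2/11: a logarithmic branch point.


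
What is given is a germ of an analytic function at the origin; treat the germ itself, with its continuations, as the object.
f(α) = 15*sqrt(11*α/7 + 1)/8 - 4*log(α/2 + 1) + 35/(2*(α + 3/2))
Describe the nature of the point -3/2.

The point is a pole of order 1.

The denominator factor α + 3/2 vanishes at -3/2 and appears to the power 1; the numerator there equals 35/2, nonzero, and no other factor vanishes.
The branch terms are analytic at this point.
Hence a pole whose order is the multiplicity, 1.


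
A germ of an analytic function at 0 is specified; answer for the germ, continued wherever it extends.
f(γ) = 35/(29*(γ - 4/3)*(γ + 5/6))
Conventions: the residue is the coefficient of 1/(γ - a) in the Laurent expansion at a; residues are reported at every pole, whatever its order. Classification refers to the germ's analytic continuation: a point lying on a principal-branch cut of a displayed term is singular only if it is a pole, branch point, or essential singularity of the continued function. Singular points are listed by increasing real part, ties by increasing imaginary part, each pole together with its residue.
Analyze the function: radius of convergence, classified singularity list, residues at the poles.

Denominator factor (γ + 5/6): pole of order 1 at -5/6, modulus 5/6.
Denominator factor (γ - 4/3): pole of order 1 at 4/3, modulus 4/3.
The radius of convergence is the smallest modulus among the singular points: 5/6.
At the order-1 pole -5/6 set g(γ) = (γ - (-5/6))*f(γ) = 35/(29*(γ - 4/3)).
Simple pole: residue = g(a) at a = -5/6, which is -210/377.
At the order-1 pole 4/3 set g(γ) = (γ - (4/3))*f(γ) = 35/(29*(γ + 5/6)).
Simple pole: residue = g(a) at a = 4/3, which is 210/377.
List the singular points by increasing real part (a conjugate pair: the negative imaginary part first).

Radius of convergence at 0: 5/6.
At -5/6: a pole of order 1; residue -210/377.
At 4/3: a pole of order 1; residue 210/377.


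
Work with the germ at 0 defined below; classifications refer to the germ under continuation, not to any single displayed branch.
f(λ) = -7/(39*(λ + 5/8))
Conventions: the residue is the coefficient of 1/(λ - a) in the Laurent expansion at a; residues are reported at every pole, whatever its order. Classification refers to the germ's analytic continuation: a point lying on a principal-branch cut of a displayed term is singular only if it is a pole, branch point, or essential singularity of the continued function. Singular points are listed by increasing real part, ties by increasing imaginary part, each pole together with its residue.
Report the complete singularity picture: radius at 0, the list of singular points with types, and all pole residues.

Denominator factor (λ + 5/8): pole of order 1 at -5/8, modulus 5/8.
The radius of convergence is the smallest modulus among the singular points: 5/8.
At the order-1 pole -5/8 set g(λ) = (λ - (-5/8))*f(λ) = -7/39.
Simple pole: residue = g(a) at a = -5/8, which is -7/39.

Radius of convergence at 0: 5/8.
At -5/8: a pole of order 1; residue -7/39.


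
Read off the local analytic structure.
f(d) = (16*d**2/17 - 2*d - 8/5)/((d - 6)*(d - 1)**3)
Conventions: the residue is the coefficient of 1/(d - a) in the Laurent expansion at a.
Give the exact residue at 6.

The residue is 1724/10625.

At the order-1 pole 6 set g(d) = (d - (6))*f(d) = (16*d**2/17 - 2*d - 8/5)/(d - 1)**3.
Simple pole: residue = g(a) at a = 6, which is 1724/10625.


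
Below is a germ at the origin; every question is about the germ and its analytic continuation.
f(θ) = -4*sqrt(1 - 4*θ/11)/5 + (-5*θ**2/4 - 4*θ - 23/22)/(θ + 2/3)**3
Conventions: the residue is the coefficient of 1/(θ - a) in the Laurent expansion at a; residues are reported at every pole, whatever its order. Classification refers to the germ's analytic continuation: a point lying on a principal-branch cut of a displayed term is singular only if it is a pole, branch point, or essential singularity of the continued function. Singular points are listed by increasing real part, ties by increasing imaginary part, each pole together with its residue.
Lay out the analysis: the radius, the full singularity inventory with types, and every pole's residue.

Denominator factor (θ + 2/3)^3: pole of order 3 at -2/3, modulus 2/3.
Branch term (-4/5)*sqrt(1 - θ/(11/4)): its argument vanishes at θ = 11/4, a square-root branch point, modulus 11/4.
The radius of convergence is the smallest modulus among the singular points: 2/3.
The branch term is analytic at -2/3 and contributes nothing to the residue; only the rational part matters.
At the order-3 pole -2/3 set g(θ) = (θ - (-2/3))^3*(rational part) = -5*θ**2/4 - 4*θ - 23/22.
Order-3 pole: residue = g''(a)/2; g''(-2/3) = -5/2, so the residue is -5/4.
List the singular points by increasing real part (a conjugate pair: the negative imaginary part first).

Radius of convergence at 0: 2/3.
At -2/3: a pole of order 3; residue -5/4.
At 11/4: an algebraic (square-root) branch point.


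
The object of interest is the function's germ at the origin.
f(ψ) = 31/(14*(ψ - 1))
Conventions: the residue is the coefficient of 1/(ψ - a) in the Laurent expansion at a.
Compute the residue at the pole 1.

The residue is 31/14.

At the order-1 pole 1 set g(ψ) = (ψ - (1))*f(ψ) = 31/14.
Simple pole: residue = g(a) at a = 1, which is 31/14.


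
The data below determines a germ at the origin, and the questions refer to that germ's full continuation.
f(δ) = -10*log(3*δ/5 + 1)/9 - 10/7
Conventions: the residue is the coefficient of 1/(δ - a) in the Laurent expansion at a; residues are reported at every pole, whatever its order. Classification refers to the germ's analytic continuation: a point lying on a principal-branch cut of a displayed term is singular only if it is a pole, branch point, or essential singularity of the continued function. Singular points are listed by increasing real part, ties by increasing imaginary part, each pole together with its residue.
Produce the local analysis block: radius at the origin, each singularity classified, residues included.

Radius of convergence at 0: 5/3.
At -5/3: a logarithmic branch point.

Branch term (-10/9)*log(1 - δ/(-5/3)): its argument vanishes at δ = -5/3, a logarithmic branch point, modulus 5/3.
The radius of convergence is the smallest modulus among the singular points: 5/3.


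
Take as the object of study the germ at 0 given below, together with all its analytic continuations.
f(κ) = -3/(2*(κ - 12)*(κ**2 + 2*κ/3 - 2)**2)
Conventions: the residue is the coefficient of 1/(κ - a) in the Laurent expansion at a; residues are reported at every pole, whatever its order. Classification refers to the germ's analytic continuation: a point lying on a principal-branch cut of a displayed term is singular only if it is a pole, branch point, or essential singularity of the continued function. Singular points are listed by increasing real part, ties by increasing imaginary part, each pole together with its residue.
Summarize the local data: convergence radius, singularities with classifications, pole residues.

Denominator factor (κ - 12): pole of order 1 at 12, modulus 12.
Denominator factor (κ**2 + 2*κ/3 - 2)^2: discriminant 76/9, real irrational roots -1/3 + (1/3)*sqrt(19) and -1/3 - (1/3)*sqrt(19); poles of order 2, moduli -1/3 + (1/3)*sqrt(19) and 1/3 + (1/3)*sqrt(19).
The radius of convergence is the smallest modulus among the singular points: -1/3 + (1/3)*sqrt(19).
The factor κ**2 + 2*κ/3 - 2 splits as (κ - a)(κ - a') with a = -1/3 - (1/3)*sqrt(19), a' = -1/3 + (1/3)*sqrt(19). At the order-2 pole a set g(κ) = (κ - a)^2*f(κ) = [-3/(2*(κ - 12))] / (κ - a')^2.
Order-2 pole: residue = g'(a); g'(-1/3 - (1/3)*sqrt(19)) = 1/30000 + (1517/676875)*sqrt(19), so the residue is 1/30000 + (1517/676875)*sqrt(19).
The factor κ**2 + 2*κ/3 - 2 splits as (κ - a)(κ - a') with a = -1/3 + (1/3)*sqrt(19), a' = -1/3 - (1/3)*sqrt(19). At the order-2 pole a set g(κ) = (κ - a)^2*f(κ) = [-3/(2*(κ - 12))] / (κ - a')^2.
Order-2 pole: residue = g'(a); g'(-1/3 + (1/3)*sqrt(19)) = 1/30000 - (1517/676875)*sqrt(19), so the residue is 1/30000 - (1517/676875)*sqrt(19).
At the order-1 pole 12 set g(κ) = (κ - (12))*f(κ) = -3/(2*(κ**2 + 2*κ/3 - 2)**2).
Simple pole: residue = g(a) at a = 12, which is -1/15000.
List the singular points by increasing real part (a conjugate pair: the negative imaginary part first).

Radius of convergence at 0: -1/3 + (1/3)*sqrt(19).
At -1/3 - (1/3)*sqrt(19): a pole of order 2; residue 1/30000 + (1517/676875)*sqrt(19).
At -1/3 + (1/3)*sqrt(19): a pole of order 2; residue 1/30000 - (1517/676875)*sqrt(19).
At 12: a pole of order 1; residue -1/15000.


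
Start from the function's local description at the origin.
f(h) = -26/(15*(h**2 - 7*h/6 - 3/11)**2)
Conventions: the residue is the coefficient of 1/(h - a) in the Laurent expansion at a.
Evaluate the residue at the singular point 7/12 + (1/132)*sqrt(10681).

The residue is (41184/4714205)*sqrt(10681).

The factor h**2 - 7*h/6 - 3/11 splits as (h - a)(h - a') with a = 7/12 + (1/132)*sqrt(10681), a' = 7/12 - (1/132)*sqrt(10681). At the order-2 pole a set g(h) = (h - a)^2*f(h) = [-26/15] / (h - a')^2.
Order-2 pole: residue = g'(a); g'(7/12 + (1/132)*sqrt(10681)) = (41184/4714205)*sqrt(10681), so the residue is (41184/4714205)*sqrt(10681).


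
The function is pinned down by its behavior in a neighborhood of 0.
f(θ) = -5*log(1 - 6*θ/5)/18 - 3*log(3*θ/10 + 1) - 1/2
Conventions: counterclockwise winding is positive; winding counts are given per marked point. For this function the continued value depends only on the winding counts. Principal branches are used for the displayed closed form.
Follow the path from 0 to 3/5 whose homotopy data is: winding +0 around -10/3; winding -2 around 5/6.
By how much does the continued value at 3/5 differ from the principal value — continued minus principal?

Continued minus principal equals (10/9)*pi*i.

The rational part is single-valued and drops out of the difference; each branch term changes only by its own monodromy.
(-5/18)*log(1 - θ/(5/6)): each positive loop around 5/6 adds 2*pi*i to the log, so winding -2 contributes (-5/18)*(-2)*2*pi*i = (10/9)*pi*i.
(-3)*log(1 - θ/(-10/3)): winding 0 around -10/3, so this term returns to its principal value, contribution 0.
Summing the contributions at θ = 3/5 gives (10/9)*pi*i.


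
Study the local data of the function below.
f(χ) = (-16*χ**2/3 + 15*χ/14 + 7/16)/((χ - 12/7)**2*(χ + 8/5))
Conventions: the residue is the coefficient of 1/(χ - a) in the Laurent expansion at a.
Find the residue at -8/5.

At the order-1 pole -8/5 set g(χ) = (χ - (-8/5))*f(χ) = (-16*χ**2/3 + 15*χ/14 + 7/16)/(χ - 12/7)**2.
Simple pole: residue = g(a) at a = -8/5, which is -877891/645888.

The residue is -877891/645888.


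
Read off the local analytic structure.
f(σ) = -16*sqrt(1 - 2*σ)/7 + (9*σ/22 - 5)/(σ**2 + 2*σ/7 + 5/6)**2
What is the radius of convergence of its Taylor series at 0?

Denominator factor (σ**2 + 2*σ/7 + 5/6)^2: discriminant -478/147, complex-conjugate roots (-1/7) + ((1/42)*sqrt(1434))*i and (-1/7) - ((1/42)*sqrt(1434))*i; poles of order 2, moduli (1/6)*sqrt(30) and (1/6)*sqrt(30).
Branch term (-16/7)*sqrt(1 - σ/(1/2)): its argument vanishes at σ = 1/2, a square-root branch point, modulus 1/2.
The radius of convergence is the smallest modulus among the singular points: 1/2.

The radius of convergence is 1/2.


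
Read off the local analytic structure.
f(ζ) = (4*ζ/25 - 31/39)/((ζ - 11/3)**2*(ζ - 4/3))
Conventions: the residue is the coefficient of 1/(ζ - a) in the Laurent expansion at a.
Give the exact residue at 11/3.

The residue is 243/2275.

At the order-2 pole 11/3 set g(ζ) = (ζ - (11/3))^2*f(ζ) = (4*ζ/25 - 31/39)/(ζ - 4/3).
Order-2 pole: residue = g'(a); g'(11/3) = 243/2275, so the residue is 243/2275.


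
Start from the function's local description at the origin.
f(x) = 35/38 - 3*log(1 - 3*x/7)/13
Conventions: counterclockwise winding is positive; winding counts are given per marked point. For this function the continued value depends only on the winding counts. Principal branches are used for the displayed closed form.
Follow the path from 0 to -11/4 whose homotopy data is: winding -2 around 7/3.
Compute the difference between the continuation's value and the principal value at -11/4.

The rational part is single-valued and drops out of the difference; each branch term changes only by its own monodromy.
(-3/13)*log(1 - x/(7/3)): each positive loop around 7/3 adds 2*pi*i to the log, so winding -2 contributes (-3/13)*(-2)*2*pi*i = (12/13)*pi*i.
Summing the contributions at x = -11/4 gives (12/13)*pi*i.

Continued minus principal equals (12/13)*pi*i.


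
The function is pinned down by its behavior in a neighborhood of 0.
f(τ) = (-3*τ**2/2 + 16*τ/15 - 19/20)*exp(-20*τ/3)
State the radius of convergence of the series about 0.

The factor exp(-20*τ/3) is entire and contributes no finite singular point.
The polynomial part has no poles.
No finite singular points: the Taylor series at 0 converges everywhere.

The radius of convergence is infinite.


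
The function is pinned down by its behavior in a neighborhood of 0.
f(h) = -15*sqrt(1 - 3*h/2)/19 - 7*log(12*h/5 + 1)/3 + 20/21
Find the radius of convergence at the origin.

The radius of convergence is 5/12.

Branch term (-7/3)*log(1 - h/(-5/12)): its argument vanishes at h = -5/12, a logarithmic branch point, modulus 5/12.
Branch term (-15/19)*sqrt(1 - h/(2/3)): its argument vanishes at h = 2/3, a square-root branch point, modulus 2/3.
The radius of convergence is the smallest modulus among the singular points: 5/12.


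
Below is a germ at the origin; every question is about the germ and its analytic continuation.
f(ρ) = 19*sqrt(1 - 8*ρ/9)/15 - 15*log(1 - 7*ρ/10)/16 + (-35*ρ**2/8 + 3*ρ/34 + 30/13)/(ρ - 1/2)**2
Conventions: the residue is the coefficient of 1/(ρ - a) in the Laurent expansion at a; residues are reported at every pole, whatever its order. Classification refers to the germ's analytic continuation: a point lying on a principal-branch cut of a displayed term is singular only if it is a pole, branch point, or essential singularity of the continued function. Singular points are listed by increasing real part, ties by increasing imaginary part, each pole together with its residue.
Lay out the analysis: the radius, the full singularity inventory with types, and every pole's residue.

Radius of convergence at 0: 1/2.
At 1/2: a pole of order 2; residue -583/136.
At 9/8: an algebraic (square-root) branch point.
At 10/7: a logarithmic branch point.

Denominator factor (ρ - 1/2)^2: pole of order 2 at 1/2, modulus 1/2.
Branch term (-15/16)*log(1 - ρ/(10/7)): its argument vanishes at ρ = 10/7, a logarithmic branch point, modulus 10/7.
Branch term (19/15)*sqrt(1 - ρ/(9/8)): its argument vanishes at ρ = 9/8, a square-root branch point, modulus 9/8.
The radius of convergence is the smallest modulus among the singular points: 1/2.
The branch terms are analytic at 1/2 and contribute nothing to the residue; only the rational part matters.
At the order-2 pole 1/2 set g(ρ) = (ρ - (1/2))^2*(rational part) = -35*ρ**2/8 + 3*ρ/34 + 30/13.
Order-2 pole: residue = g'(a); g'(1/2) = -583/136, so the residue is -583/136.
List the singular points by increasing real part (a conjugate pair: the negative imaginary part first).


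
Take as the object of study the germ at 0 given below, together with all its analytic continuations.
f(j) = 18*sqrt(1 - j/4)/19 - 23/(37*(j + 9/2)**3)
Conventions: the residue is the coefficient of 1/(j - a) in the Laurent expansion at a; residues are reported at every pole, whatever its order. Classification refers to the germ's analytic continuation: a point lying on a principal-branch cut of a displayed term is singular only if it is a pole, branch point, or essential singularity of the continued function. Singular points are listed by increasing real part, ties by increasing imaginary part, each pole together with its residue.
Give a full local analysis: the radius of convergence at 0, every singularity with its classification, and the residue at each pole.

Radius of convergence at 0: 4.
At -9/2: a pole of order 3; residue 0.
At 4: an algebraic (square-root) branch point.

Denominator factor (j + 9/2)^3: pole of order 3 at -9/2, modulus 9/2.
Branch term (18/19)*sqrt(1 - j/(4)): its argument vanishes at j = 4, a square-root branch point, modulus 4.
The radius of convergence is the smallest modulus among the singular points: 4.
The branch term is analytic at -9/2 and contributes nothing to the residue; only the rational part matters.
At the order-3 pole -9/2 set g(j) = (j - (-9/2))^3*(rational part) = -23/37.
Order-3 pole: residue = g''(a)/2; g''(-9/2) = 0, so the residue is 0.
List the singular points by increasing real part (a conjugate pair: the negative imaginary part first).


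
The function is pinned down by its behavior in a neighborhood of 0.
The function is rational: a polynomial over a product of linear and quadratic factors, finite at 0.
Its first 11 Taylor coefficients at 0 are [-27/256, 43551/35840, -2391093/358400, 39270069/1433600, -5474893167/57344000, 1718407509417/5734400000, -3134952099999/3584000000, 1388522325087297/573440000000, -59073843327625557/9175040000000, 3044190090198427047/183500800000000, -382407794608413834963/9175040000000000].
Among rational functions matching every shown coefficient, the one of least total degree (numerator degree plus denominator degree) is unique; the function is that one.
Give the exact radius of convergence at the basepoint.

No rational of total degree below 9 reproduces all 11 coefficients; solving the [1/8] Pade equations on them gives f(δ) = (1/4 - 8*δ/7)/((δ + 1)**2*(δ**2 - 11*δ/5 - 4/3)**3), whose expansion matches every shown term.
Denominator factor (δ**2 - 11*δ/5 - 4/3)^3: discriminant 763/75, real irrational roots 11/10 + (1/30)*sqrt(2289) and 11/10 - (1/30)*sqrt(2289); poles of order 3, moduli 11/10 + (1/30)*sqrt(2289) and -11/10 + (1/30)*sqrt(2289).
Denominator factor (δ + 1)^2: pole of order 2 at -1, modulus 1.
The radius of convergence is the smallest modulus among the singular points: -11/10 + (1/30)*sqrt(2289).

The radius of convergence is -11/10 + (1/30)*sqrt(2289).


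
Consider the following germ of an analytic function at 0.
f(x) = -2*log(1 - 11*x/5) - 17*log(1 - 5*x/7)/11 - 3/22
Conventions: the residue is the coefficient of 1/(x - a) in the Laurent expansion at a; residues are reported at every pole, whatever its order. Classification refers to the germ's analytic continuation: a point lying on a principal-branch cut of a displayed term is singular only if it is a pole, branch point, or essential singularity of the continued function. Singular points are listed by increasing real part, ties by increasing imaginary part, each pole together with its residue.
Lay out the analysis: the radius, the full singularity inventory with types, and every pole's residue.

Radius of convergence at 0: 5/11.
At 5/11: a logarithmic branch point.
At 7/5: a logarithmic branch point.

Branch term (-2)*log(1 - x/(5/11)): its argument vanishes at x = 5/11, a logarithmic branch point, modulus 5/11.
Branch term (-17/11)*log(1 - x/(7/5)): its argument vanishes at x = 7/5, a logarithmic branch point, modulus 7/5.
The radius of convergence is the smallest modulus among the singular points: 5/11.
List the singular points by increasing real part (a conjugate pair: the negative imaginary part first).
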